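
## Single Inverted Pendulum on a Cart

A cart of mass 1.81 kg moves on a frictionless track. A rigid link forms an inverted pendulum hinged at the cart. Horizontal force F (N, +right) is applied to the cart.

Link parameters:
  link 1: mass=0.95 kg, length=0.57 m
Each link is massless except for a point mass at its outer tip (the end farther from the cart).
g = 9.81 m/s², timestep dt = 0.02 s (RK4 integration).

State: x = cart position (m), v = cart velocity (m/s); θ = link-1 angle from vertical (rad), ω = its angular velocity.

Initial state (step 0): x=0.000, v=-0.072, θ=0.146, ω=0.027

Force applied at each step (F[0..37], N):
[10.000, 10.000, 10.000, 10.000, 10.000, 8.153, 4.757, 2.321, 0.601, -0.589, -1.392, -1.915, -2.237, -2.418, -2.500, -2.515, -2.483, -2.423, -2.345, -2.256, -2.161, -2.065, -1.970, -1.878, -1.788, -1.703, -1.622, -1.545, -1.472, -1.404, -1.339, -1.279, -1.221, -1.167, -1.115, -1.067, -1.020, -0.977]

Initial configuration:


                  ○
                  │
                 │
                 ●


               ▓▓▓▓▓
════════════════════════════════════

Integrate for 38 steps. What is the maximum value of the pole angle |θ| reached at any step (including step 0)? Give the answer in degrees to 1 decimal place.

apply F[0]=+10.000 → step 1: x=-0.000, v=0.023, θ=0.145, ω=-0.087
apply F[1]=+10.000 → step 2: x=0.001, v=0.117, θ=0.143, ω=-0.202
apply F[2]=+10.000 → step 3: x=0.004, v=0.213, θ=0.137, ω=-0.320
apply F[3]=+10.000 → step 4: x=0.009, v=0.309, θ=0.130, ω=-0.441
apply F[4]=+10.000 → step 5: x=0.017, v=0.406, θ=0.120, ω=-0.568
apply F[5]=+8.153 → step 6: x=0.025, v=0.484, θ=0.107, ω=-0.665
apply F[6]=+4.757 → step 7: x=0.036, v=0.527, θ=0.094, ω=-0.704
apply F[7]=+2.321 → step 8: x=0.046, v=0.544, θ=0.080, ω=-0.704
apply F[8]=+0.601 → step 9: x=0.057, v=0.543, θ=0.066, ω=-0.678
apply F[9]=-0.589 → step 10: x=0.068, v=0.531, θ=0.053, ω=-0.636
apply F[10]=-1.392 → step 11: x=0.078, v=0.511, θ=0.040, ω=-0.585
apply F[11]=-1.915 → step 12: x=0.088, v=0.486, θ=0.029, ω=-0.530
apply F[12]=-2.237 → step 13: x=0.098, v=0.459, θ=0.019, ω=-0.474
apply F[13]=-2.418 → step 14: x=0.107, v=0.431, θ=0.010, ω=-0.419
apply F[14]=-2.500 → step 15: x=0.115, v=0.402, θ=0.002, ω=-0.368
apply F[15]=-2.515 → step 16: x=0.123, v=0.375, θ=-0.004, ω=-0.319
apply F[16]=-2.483 → step 17: x=0.130, v=0.348, θ=-0.010, ω=-0.275
apply F[17]=-2.423 → step 18: x=0.137, v=0.323, θ=-0.015, ω=-0.235
apply F[18]=-2.345 → step 19: x=0.143, v=0.298, θ=-0.020, ω=-0.199
apply F[19]=-2.256 → step 20: x=0.149, v=0.276, θ=-0.023, ω=-0.167
apply F[20]=-2.161 → step 21: x=0.154, v=0.254, θ=-0.026, ω=-0.138
apply F[21]=-2.065 → step 22: x=0.159, v=0.234, θ=-0.029, ω=-0.112
apply F[22]=-1.970 → step 23: x=0.163, v=0.216, θ=-0.031, ω=-0.090
apply F[23]=-1.878 → step 24: x=0.167, v=0.198, θ=-0.033, ω=-0.070
apply F[24]=-1.788 → step 25: x=0.171, v=0.182, θ=-0.034, ω=-0.053
apply F[25]=-1.703 → step 26: x=0.175, v=0.167, θ=-0.035, ω=-0.038
apply F[26]=-1.622 → step 27: x=0.178, v=0.152, θ=-0.035, ω=-0.025
apply F[27]=-1.545 → step 28: x=0.181, v=0.139, θ=-0.036, ω=-0.014
apply F[28]=-1.472 → step 29: x=0.183, v=0.126, θ=-0.036, ω=-0.004
apply F[29]=-1.404 → step 30: x=0.186, v=0.115, θ=-0.036, ω=0.004
apply F[30]=-1.339 → step 31: x=0.188, v=0.104, θ=-0.036, ω=0.011
apply F[31]=-1.279 → step 32: x=0.190, v=0.093, θ=-0.036, ω=0.017
apply F[32]=-1.221 → step 33: x=0.192, v=0.083, θ=-0.035, ω=0.022
apply F[33]=-1.167 → step 34: x=0.193, v=0.074, θ=-0.035, ω=0.027
apply F[34]=-1.115 → step 35: x=0.195, v=0.065, θ=-0.034, ω=0.030
apply F[35]=-1.067 → step 36: x=0.196, v=0.057, θ=-0.033, ω=0.033
apply F[36]=-1.020 → step 37: x=0.197, v=0.049, θ=-0.033, ω=0.036
apply F[37]=-0.977 → step 38: x=0.198, v=0.042, θ=-0.032, ω=0.038
Max |angle| over trajectory = 0.146 rad = 8.4°.

Answer: 8.4°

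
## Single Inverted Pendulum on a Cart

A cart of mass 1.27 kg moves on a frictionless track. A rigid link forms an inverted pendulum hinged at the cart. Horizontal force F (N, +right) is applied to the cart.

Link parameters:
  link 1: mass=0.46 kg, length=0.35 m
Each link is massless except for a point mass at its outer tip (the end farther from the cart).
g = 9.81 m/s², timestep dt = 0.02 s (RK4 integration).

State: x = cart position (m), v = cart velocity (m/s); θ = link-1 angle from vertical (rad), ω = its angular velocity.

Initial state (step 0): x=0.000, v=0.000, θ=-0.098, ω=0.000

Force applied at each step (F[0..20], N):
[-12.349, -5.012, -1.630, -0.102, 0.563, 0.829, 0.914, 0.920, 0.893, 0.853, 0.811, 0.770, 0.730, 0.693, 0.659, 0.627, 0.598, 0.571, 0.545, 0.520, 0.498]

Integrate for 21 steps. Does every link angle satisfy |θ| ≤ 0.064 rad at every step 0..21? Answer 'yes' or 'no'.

apply F[0]=-12.349 → step 1: x=-0.002, v=-0.187, θ=-0.093, ω=0.478
apply F[1]=-5.012 → step 2: x=-0.006, v=-0.260, θ=-0.082, ω=0.635
apply F[2]=-1.630 → step 3: x=-0.012, v=-0.280, θ=-0.069, ω=0.651
apply F[3]=-0.102 → step 4: x=-0.017, v=-0.277, θ=-0.057, ω=0.608
apply F[4]=+0.563 → step 5: x=-0.023, v=-0.265, θ=-0.045, ω=0.544
apply F[5]=+0.829 → step 6: x=-0.028, v=-0.249, θ=-0.035, ω=0.476
apply F[6]=+0.914 → step 7: x=-0.033, v=-0.232, θ=-0.026, ω=0.412
apply F[7]=+0.920 → step 8: x=-0.037, v=-0.216, θ=-0.018, ω=0.354
apply F[8]=+0.893 → step 9: x=-0.041, v=-0.201, θ=-0.012, ω=0.302
apply F[9]=+0.853 → step 10: x=-0.045, v=-0.187, θ=-0.006, ω=0.256
apply F[10]=+0.811 → step 11: x=-0.049, v=-0.174, θ=-0.002, ω=0.217
apply F[11]=+0.770 → step 12: x=-0.052, v=-0.162, θ=0.002, ω=0.183
apply F[12]=+0.730 → step 13: x=-0.055, v=-0.151, θ=0.006, ω=0.153
apply F[13]=+0.693 → step 14: x=-0.058, v=-0.140, θ=0.008, ω=0.127
apply F[14]=+0.659 → step 15: x=-0.061, v=-0.131, θ=0.011, ω=0.105
apply F[15]=+0.627 → step 16: x=-0.063, v=-0.122, θ=0.013, ω=0.086
apply F[16]=+0.598 → step 17: x=-0.066, v=-0.113, θ=0.014, ω=0.069
apply F[17]=+0.571 → step 18: x=-0.068, v=-0.105, θ=0.016, ω=0.055
apply F[18]=+0.545 → step 19: x=-0.070, v=-0.098, θ=0.016, ω=0.043
apply F[19]=+0.520 → step 20: x=-0.072, v=-0.091, θ=0.017, ω=0.032
apply F[20]=+0.498 → step 21: x=-0.074, v=-0.084, θ=0.018, ω=0.023
Max |angle| over trajectory = 0.098 rad; bound = 0.064 → exceeded.

Answer: no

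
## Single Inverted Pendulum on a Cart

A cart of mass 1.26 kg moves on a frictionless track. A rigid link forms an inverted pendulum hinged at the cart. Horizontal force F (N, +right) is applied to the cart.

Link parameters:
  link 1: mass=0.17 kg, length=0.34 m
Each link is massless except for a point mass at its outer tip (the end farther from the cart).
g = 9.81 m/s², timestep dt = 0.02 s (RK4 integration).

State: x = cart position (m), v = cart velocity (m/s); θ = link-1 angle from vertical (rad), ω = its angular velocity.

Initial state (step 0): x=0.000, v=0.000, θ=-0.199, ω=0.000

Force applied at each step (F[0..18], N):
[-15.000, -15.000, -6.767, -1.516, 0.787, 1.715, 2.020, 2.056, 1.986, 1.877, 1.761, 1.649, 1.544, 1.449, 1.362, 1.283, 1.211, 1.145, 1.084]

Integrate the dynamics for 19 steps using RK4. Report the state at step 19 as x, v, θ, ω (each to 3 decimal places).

Answer: x=-0.147, v=-0.219, θ=0.036, ω=0.095

Derivation:
apply F[0]=-15.000 → step 1: x=-0.002, v=-0.232, θ=-0.193, ω=0.556
apply F[1]=-15.000 → step 2: x=-0.009, v=-0.464, θ=-0.177, ω=1.120
apply F[2]=-6.767 → step 3: x=-0.020, v=-0.567, θ=-0.152, ω=1.324
apply F[3]=-1.516 → step 4: x=-0.031, v=-0.588, θ=-0.126, ω=1.304
apply F[4]=+0.787 → step 5: x=-0.043, v=-0.572, θ=-0.101, ω=1.195
apply F[5]=+1.715 → step 6: x=-0.054, v=-0.543, θ=-0.079, ω=1.057
apply F[6]=+2.020 → step 7: x=-0.064, v=-0.509, θ=-0.059, ω=0.918
apply F[7]=+2.056 → step 8: x=-0.074, v=-0.475, θ=-0.042, ω=0.789
apply F[8]=+1.986 → step 9: x=-0.083, v=-0.443, θ=-0.027, ω=0.674
apply F[9]=+1.877 → step 10: x=-0.092, v=-0.413, θ=-0.015, ω=0.573
apply F[10]=+1.761 → step 11: x=-0.100, v=-0.384, θ=-0.004, ω=0.485
apply F[11]=+1.649 → step 12: x=-0.107, v=-0.358, θ=0.005, ω=0.408
apply F[12]=+1.544 → step 13: x=-0.114, v=-0.334, θ=0.012, ω=0.342
apply F[13]=+1.449 → step 14: x=-0.121, v=-0.311, θ=0.019, ω=0.284
apply F[14]=+1.362 → step 15: x=-0.127, v=-0.290, θ=0.024, ω=0.235
apply F[15]=+1.283 → step 16: x=-0.132, v=-0.271, θ=0.028, ω=0.192
apply F[16]=+1.211 → step 17: x=-0.138, v=-0.252, θ=0.031, ω=0.155
apply F[17]=+1.145 → step 18: x=-0.142, v=-0.235, θ=0.034, ω=0.123
apply F[18]=+1.084 → step 19: x=-0.147, v=-0.219, θ=0.036, ω=0.095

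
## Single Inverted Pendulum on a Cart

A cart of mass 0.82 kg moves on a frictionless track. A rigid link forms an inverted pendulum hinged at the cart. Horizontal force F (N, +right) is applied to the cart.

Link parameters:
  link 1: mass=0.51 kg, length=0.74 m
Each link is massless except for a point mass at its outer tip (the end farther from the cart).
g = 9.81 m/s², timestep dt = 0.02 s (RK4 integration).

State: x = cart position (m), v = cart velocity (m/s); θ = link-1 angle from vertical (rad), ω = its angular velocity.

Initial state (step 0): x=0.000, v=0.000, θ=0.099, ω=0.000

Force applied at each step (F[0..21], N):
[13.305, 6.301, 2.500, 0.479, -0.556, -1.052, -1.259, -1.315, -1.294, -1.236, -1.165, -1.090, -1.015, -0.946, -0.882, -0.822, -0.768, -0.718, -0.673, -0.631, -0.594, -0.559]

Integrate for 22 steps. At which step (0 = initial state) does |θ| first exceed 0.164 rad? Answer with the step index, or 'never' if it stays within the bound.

apply F[0]=+13.305 → step 1: x=0.003, v=0.311, θ=0.095, ω=-0.392
apply F[1]=+6.301 → step 2: x=0.011, v=0.453, θ=0.086, ω=-0.560
apply F[2]=+2.500 → step 3: x=0.020, v=0.504, θ=0.074, ω=-0.608
apply F[3]=+0.479 → step 4: x=0.030, v=0.508, θ=0.062, ω=-0.594
apply F[4]=-0.556 → step 5: x=0.040, v=0.488, θ=0.050, ω=-0.552
apply F[5]=-1.052 → step 6: x=0.050, v=0.457, θ=0.040, ω=-0.499
apply F[6]=-1.259 → step 7: x=0.059, v=0.422, θ=0.031, ω=-0.442
apply F[7]=-1.315 → step 8: x=0.067, v=0.387, θ=0.022, ω=-0.388
apply F[8]=-1.294 → step 9: x=0.074, v=0.353, θ=0.015, ω=-0.337
apply F[9]=-1.236 → step 10: x=0.081, v=0.321, θ=0.009, ω=-0.291
apply F[10]=-1.165 → step 11: x=0.087, v=0.292, θ=0.003, ω=-0.250
apply F[11]=-1.090 → step 12: x=0.093, v=0.265, θ=-0.001, ω=-0.214
apply F[12]=-1.015 → step 13: x=0.098, v=0.241, θ=-0.005, ω=-0.182
apply F[13]=-0.946 → step 14: x=0.102, v=0.219, θ=-0.009, ω=-0.154
apply F[14]=-0.882 → step 15: x=0.106, v=0.199, θ=-0.011, ω=-0.129
apply F[15]=-0.822 → step 16: x=0.110, v=0.180, θ=-0.014, ω=-0.107
apply F[16]=-0.768 → step 17: x=0.114, v=0.163, θ=-0.016, ω=-0.088
apply F[17]=-0.718 → step 18: x=0.117, v=0.148, θ=-0.017, ω=-0.072
apply F[18]=-0.673 → step 19: x=0.120, v=0.134, θ=-0.019, ω=-0.058
apply F[19]=-0.631 → step 20: x=0.122, v=0.120, θ=-0.020, ω=-0.045
apply F[20]=-0.594 → step 21: x=0.124, v=0.108, θ=-0.020, ω=-0.034
apply F[21]=-0.559 → step 22: x=0.126, v=0.097, θ=-0.021, ω=-0.025
max |θ| = 0.099 ≤ 0.164 over all 23 states.

Answer: never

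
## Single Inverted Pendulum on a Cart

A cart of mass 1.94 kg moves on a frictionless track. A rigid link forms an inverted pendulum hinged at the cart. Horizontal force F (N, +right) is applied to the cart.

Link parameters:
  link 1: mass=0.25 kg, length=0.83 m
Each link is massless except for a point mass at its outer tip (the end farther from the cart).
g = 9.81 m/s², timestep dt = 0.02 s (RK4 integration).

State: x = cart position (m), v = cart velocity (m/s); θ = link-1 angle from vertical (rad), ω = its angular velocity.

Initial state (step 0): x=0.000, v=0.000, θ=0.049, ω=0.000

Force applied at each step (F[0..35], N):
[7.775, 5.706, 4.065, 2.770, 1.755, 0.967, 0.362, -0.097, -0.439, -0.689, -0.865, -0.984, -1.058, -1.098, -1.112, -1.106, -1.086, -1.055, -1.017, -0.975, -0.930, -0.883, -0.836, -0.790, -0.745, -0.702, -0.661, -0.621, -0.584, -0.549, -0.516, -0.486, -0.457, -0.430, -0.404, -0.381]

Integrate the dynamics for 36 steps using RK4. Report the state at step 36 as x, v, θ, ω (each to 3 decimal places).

Answer: x=0.088, v=0.016, θ=-0.013, ω=0.012

Derivation:
apply F[0]=+7.775 → step 1: x=0.001, v=0.079, θ=0.048, ω=-0.083
apply F[1]=+5.706 → step 2: x=0.003, v=0.137, θ=0.046, ω=-0.142
apply F[2]=+4.065 → step 3: x=0.006, v=0.177, θ=0.043, ω=-0.180
apply F[3]=+2.770 → step 4: x=0.010, v=0.205, θ=0.039, ω=-0.204
apply F[4]=+1.755 → step 5: x=0.014, v=0.222, θ=0.035, ω=-0.216
apply F[5]=+0.967 → step 6: x=0.019, v=0.231, θ=0.030, ω=-0.219
apply F[6]=+0.362 → step 7: x=0.023, v=0.234, θ=0.026, ω=-0.216
apply F[7]=-0.097 → step 8: x=0.028, v=0.233, θ=0.022, ω=-0.208
apply F[8]=-0.439 → step 9: x=0.033, v=0.228, θ=0.018, ω=-0.198
apply F[9]=-0.689 → step 10: x=0.037, v=0.220, θ=0.014, ω=-0.185
apply F[10]=-0.865 → step 11: x=0.041, v=0.211, θ=0.010, ω=-0.171
apply F[11]=-0.984 → step 12: x=0.046, v=0.200, θ=0.007, ω=-0.157
apply F[12]=-1.058 → step 13: x=0.049, v=0.189, θ=0.004, ω=-0.142
apply F[13]=-1.098 → step 14: x=0.053, v=0.178, θ=0.001, ω=-0.128
apply F[14]=-1.112 → step 15: x=0.057, v=0.167, θ=-0.001, ω=-0.114
apply F[15]=-1.106 → step 16: x=0.060, v=0.155, θ=-0.003, ω=-0.101
apply F[16]=-1.086 → step 17: x=0.063, v=0.144, θ=-0.005, ω=-0.088
apply F[17]=-1.055 → step 18: x=0.066, v=0.133, θ=-0.007, ω=-0.077
apply F[18]=-1.017 → step 19: x=0.068, v=0.123, θ=-0.008, ω=-0.066
apply F[19]=-0.975 → step 20: x=0.070, v=0.113, θ=-0.009, ω=-0.056
apply F[20]=-0.930 → step 21: x=0.073, v=0.104, θ=-0.010, ω=-0.047
apply F[21]=-0.883 → step 22: x=0.075, v=0.095, θ=-0.011, ω=-0.039
apply F[22]=-0.836 → step 23: x=0.076, v=0.087, θ=-0.012, ω=-0.032
apply F[23]=-0.790 → step 24: x=0.078, v=0.079, θ=-0.013, ω=-0.026
apply F[24]=-0.745 → step 25: x=0.080, v=0.072, θ=-0.013, ω=-0.020
apply F[25]=-0.702 → step 26: x=0.081, v=0.065, θ=-0.013, ω=-0.015
apply F[26]=-0.661 → step 27: x=0.082, v=0.058, θ=-0.014, ω=-0.010
apply F[27]=-0.621 → step 28: x=0.083, v=0.052, θ=-0.014, ω=-0.006
apply F[28]=-0.584 → step 29: x=0.084, v=0.046, θ=-0.014, ω=-0.002
apply F[29]=-0.549 → step 30: x=0.085, v=0.041, θ=-0.014, ω=0.001
apply F[30]=-0.516 → step 31: x=0.086, v=0.036, θ=-0.014, ω=0.004
apply F[31]=-0.486 → step 32: x=0.087, v=0.032, θ=-0.014, ω=0.006
apply F[32]=-0.457 → step 33: x=0.087, v=0.027, θ=-0.014, ω=0.008
apply F[33]=-0.430 → step 34: x=0.088, v=0.023, θ=-0.013, ω=0.010
apply F[34]=-0.404 → step 35: x=0.088, v=0.019, θ=-0.013, ω=0.011
apply F[35]=-0.381 → step 36: x=0.088, v=0.016, θ=-0.013, ω=0.012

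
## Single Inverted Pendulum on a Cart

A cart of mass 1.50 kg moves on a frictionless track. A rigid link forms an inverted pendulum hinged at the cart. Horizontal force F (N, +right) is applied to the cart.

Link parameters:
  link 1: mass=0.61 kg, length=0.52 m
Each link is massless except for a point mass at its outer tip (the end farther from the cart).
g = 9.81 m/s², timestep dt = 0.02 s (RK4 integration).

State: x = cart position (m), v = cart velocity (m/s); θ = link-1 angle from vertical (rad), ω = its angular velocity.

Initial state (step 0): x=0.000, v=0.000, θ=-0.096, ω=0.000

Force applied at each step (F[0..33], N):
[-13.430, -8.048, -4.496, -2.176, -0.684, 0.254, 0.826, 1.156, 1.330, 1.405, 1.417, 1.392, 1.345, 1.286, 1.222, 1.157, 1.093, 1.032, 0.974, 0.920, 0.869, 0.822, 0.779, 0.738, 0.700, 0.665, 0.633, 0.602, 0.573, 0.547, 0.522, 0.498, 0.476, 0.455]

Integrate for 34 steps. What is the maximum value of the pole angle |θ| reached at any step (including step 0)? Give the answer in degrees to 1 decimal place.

Answer: 5.5°

Derivation:
apply F[0]=-13.430 → step 1: x=-0.002, v=-0.171, θ=-0.093, ω=0.291
apply F[1]=-8.048 → step 2: x=-0.006, v=-0.271, θ=-0.086, ω=0.449
apply F[2]=-4.496 → step 3: x=-0.012, v=-0.324, θ=-0.076, ω=0.521
apply F[3]=-2.176 → step 4: x=-0.019, v=-0.348, θ=-0.065, ω=0.539
apply F[4]=-0.684 → step 5: x=-0.026, v=-0.352, θ=-0.055, ω=0.525
apply F[5]=+0.254 → step 6: x=-0.033, v=-0.345, θ=-0.045, ω=0.492
apply F[6]=+0.826 → step 7: x=-0.040, v=-0.331, θ=-0.035, ω=0.450
apply F[7]=+1.156 → step 8: x=-0.046, v=-0.313, θ=-0.027, ω=0.404
apply F[8]=+1.330 → step 9: x=-0.052, v=-0.293, θ=-0.019, ω=0.358
apply F[9]=+1.405 → step 10: x=-0.058, v=-0.273, θ=-0.012, ω=0.314
apply F[10]=+1.417 → step 11: x=-0.063, v=-0.254, θ=-0.006, ω=0.272
apply F[11]=+1.392 → step 12: x=-0.068, v=-0.235, θ=-0.001, ω=0.235
apply F[12]=+1.345 → step 13: x=-0.072, v=-0.217, θ=0.003, ω=0.201
apply F[13]=+1.286 → step 14: x=-0.077, v=-0.200, θ=0.007, ω=0.170
apply F[14]=+1.222 → step 15: x=-0.080, v=-0.185, θ=0.010, ω=0.143
apply F[15]=+1.157 → step 16: x=-0.084, v=-0.170, θ=0.012, ω=0.120
apply F[16]=+1.093 → step 17: x=-0.087, v=-0.157, θ=0.015, ω=0.099
apply F[17]=+1.032 → step 18: x=-0.090, v=-0.144, θ=0.016, ω=0.080
apply F[18]=+0.974 → step 19: x=-0.093, v=-0.132, θ=0.018, ω=0.065
apply F[19]=+0.920 → step 20: x=-0.095, v=-0.122, θ=0.019, ω=0.051
apply F[20]=+0.869 → step 21: x=-0.098, v=-0.112, θ=0.020, ω=0.039
apply F[21]=+0.822 → step 22: x=-0.100, v=-0.102, θ=0.021, ω=0.028
apply F[22]=+0.779 → step 23: x=-0.102, v=-0.094, θ=0.021, ω=0.020
apply F[23]=+0.738 → step 24: x=-0.104, v=-0.085, θ=0.021, ω=0.012
apply F[24]=+0.700 → step 25: x=-0.105, v=-0.078, θ=0.022, ω=0.005
apply F[25]=+0.665 → step 26: x=-0.107, v=-0.071, θ=0.022, ω=-0.000
apply F[26]=+0.633 → step 27: x=-0.108, v=-0.064, θ=0.022, ω=-0.005
apply F[27]=+0.602 → step 28: x=-0.109, v=-0.058, θ=0.021, ω=-0.009
apply F[28]=+0.573 → step 29: x=-0.110, v=-0.052, θ=0.021, ω=-0.013
apply F[29]=+0.547 → step 30: x=-0.111, v=-0.046, θ=0.021, ω=-0.015
apply F[30]=+0.522 → step 31: x=-0.112, v=-0.041, θ=0.021, ω=-0.018
apply F[31]=+0.498 → step 32: x=-0.113, v=-0.036, θ=0.020, ω=-0.020
apply F[32]=+0.476 → step 33: x=-0.114, v=-0.031, θ=0.020, ω=-0.021
apply F[33]=+0.455 → step 34: x=-0.114, v=-0.026, θ=0.019, ω=-0.023
Max |angle| over trajectory = 0.096 rad = 5.5°.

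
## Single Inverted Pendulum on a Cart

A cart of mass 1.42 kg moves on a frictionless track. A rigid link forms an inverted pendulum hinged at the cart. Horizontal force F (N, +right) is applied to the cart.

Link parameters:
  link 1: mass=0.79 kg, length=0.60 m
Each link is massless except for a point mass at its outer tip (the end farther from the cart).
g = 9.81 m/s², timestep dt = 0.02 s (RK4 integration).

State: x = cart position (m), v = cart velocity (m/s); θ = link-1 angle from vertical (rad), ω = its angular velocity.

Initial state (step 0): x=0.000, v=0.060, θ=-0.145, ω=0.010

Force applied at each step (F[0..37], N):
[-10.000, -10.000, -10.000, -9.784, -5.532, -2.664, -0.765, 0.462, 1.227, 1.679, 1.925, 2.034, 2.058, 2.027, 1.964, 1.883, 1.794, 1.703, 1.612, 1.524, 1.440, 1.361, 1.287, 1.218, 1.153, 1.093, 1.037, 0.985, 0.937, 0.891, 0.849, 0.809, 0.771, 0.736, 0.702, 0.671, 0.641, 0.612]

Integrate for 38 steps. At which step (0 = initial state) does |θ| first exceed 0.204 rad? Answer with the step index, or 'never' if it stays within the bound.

apply F[0]=-10.000 → step 1: x=-0.000, v=-0.064, θ=-0.143, ω=0.167
apply F[1]=-10.000 → step 2: x=-0.003, v=-0.188, θ=-0.138, ω=0.327
apply F[2]=-10.000 → step 3: x=-0.008, v=-0.313, θ=-0.130, ω=0.490
apply F[3]=-9.784 → step 4: x=-0.015, v=-0.437, θ=-0.119, ω=0.653
apply F[4]=-5.532 → step 5: x=-0.024, v=-0.503, θ=-0.105, ω=0.725
apply F[5]=-2.664 → step 6: x=-0.035, v=-0.530, θ=-0.090, ω=0.739
apply F[6]=-0.765 → step 7: x=-0.045, v=-0.532, θ=-0.076, ω=0.715
apply F[7]=+0.462 → step 8: x=-0.056, v=-0.518, θ=-0.062, ω=0.669
apply F[8]=+1.227 → step 9: x=-0.066, v=-0.495, θ=-0.049, ω=0.613
apply F[9]=+1.679 → step 10: x=-0.076, v=-0.467, θ=-0.038, ω=0.552
apply F[10]=+1.925 → step 11: x=-0.085, v=-0.436, θ=-0.027, ω=0.490
apply F[11]=+2.034 → step 12: x=-0.093, v=-0.405, θ=-0.018, ω=0.431
apply F[12]=+2.058 → step 13: x=-0.101, v=-0.375, θ=-0.010, ω=0.376
apply F[13]=+2.027 → step 14: x=-0.108, v=-0.345, θ=-0.003, ω=0.325
apply F[14]=+1.964 → step 15: x=-0.115, v=-0.318, θ=0.003, ω=0.279
apply F[15]=+1.883 → step 16: x=-0.121, v=-0.292, θ=0.008, ω=0.238
apply F[16]=+1.794 → step 17: x=-0.126, v=-0.268, θ=0.013, ω=0.201
apply F[17]=+1.703 → step 18: x=-0.132, v=-0.245, θ=0.016, ω=0.169
apply F[18]=+1.612 → step 19: x=-0.136, v=-0.225, θ=0.020, ω=0.140
apply F[19]=+1.524 → step 20: x=-0.141, v=-0.206, θ=0.022, ω=0.115
apply F[20]=+1.440 → step 21: x=-0.144, v=-0.188, θ=0.024, ω=0.093
apply F[21]=+1.361 → step 22: x=-0.148, v=-0.171, θ=0.026, ω=0.074
apply F[22]=+1.287 → step 23: x=-0.151, v=-0.156, θ=0.027, ω=0.057
apply F[23]=+1.218 → step 24: x=-0.154, v=-0.142, θ=0.028, ω=0.042
apply F[24]=+1.153 → step 25: x=-0.157, v=-0.129, θ=0.029, ω=0.030
apply F[25]=+1.093 → step 26: x=-0.159, v=-0.117, θ=0.029, ω=0.019
apply F[26]=+1.037 → step 27: x=-0.162, v=-0.105, θ=0.030, ω=0.010
apply F[27]=+0.985 → step 28: x=-0.164, v=-0.095, θ=0.030, ω=0.002
apply F[28]=+0.937 → step 29: x=-0.166, v=-0.085, θ=0.030, ω=-0.005
apply F[29]=+0.891 → step 30: x=-0.167, v=-0.075, θ=0.030, ω=-0.011
apply F[30]=+0.849 → step 31: x=-0.169, v=-0.067, θ=0.029, ω=-0.016
apply F[31]=+0.809 → step 32: x=-0.170, v=-0.058, θ=0.029, ω=-0.020
apply F[32]=+0.771 → step 33: x=-0.171, v=-0.051, θ=0.028, ω=-0.023
apply F[33]=+0.736 → step 34: x=-0.172, v=-0.043, θ=0.028, ω=-0.026
apply F[34]=+0.702 → step 35: x=-0.173, v=-0.037, θ=0.027, ω=-0.029
apply F[35]=+0.671 → step 36: x=-0.173, v=-0.030, θ=0.027, ω=-0.031
apply F[36]=+0.641 → step 37: x=-0.174, v=-0.024, θ=0.026, ω=-0.032
apply F[37]=+0.612 → step 38: x=-0.174, v=-0.018, θ=0.026, ω=-0.033
max |θ| = 0.145 ≤ 0.204 over all 39 states.

Answer: never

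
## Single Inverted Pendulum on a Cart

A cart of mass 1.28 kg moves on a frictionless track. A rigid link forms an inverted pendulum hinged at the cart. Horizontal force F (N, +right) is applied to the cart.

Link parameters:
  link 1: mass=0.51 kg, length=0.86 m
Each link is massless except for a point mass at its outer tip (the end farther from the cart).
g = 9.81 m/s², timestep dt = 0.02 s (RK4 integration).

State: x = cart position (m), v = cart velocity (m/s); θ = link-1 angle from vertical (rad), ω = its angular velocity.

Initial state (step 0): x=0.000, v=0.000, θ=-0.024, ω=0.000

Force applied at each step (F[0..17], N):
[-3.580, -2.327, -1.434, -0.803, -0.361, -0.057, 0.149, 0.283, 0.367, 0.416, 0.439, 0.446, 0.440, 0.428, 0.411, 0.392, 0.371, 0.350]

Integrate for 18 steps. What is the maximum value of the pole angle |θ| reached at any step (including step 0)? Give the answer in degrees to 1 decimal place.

Answer: 1.4°

Derivation:
apply F[0]=-3.580 → step 1: x=-0.001, v=-0.054, θ=-0.023, ω=0.057
apply F[1]=-2.327 → step 2: x=-0.002, v=-0.089, θ=-0.022, ω=0.092
apply F[2]=-1.434 → step 3: x=-0.004, v=-0.109, θ=-0.020, ω=0.112
apply F[3]=-0.803 → step 4: x=-0.006, v=-0.120, θ=-0.018, ω=0.120
apply F[4]=-0.361 → step 5: x=-0.009, v=-0.125, θ=-0.015, ω=0.122
apply F[5]=-0.057 → step 6: x=-0.011, v=-0.125, θ=-0.013, ω=0.118
apply F[6]=+0.149 → step 7: x=-0.014, v=-0.121, θ=-0.010, ω=0.112
apply F[7]=+0.283 → step 8: x=-0.016, v=-0.116, θ=-0.008, ω=0.104
apply F[8]=+0.367 → step 9: x=-0.018, v=-0.110, θ=-0.006, ω=0.095
apply F[9]=+0.416 → step 10: x=-0.020, v=-0.103, θ=-0.005, ω=0.086
apply F[10]=+0.439 → step 11: x=-0.022, v=-0.096, θ=-0.003, ω=0.076
apply F[11]=+0.446 → step 12: x=-0.024, v=-0.089, θ=-0.001, ω=0.068
apply F[12]=+0.440 → step 13: x=-0.026, v=-0.082, θ=-0.000, ω=0.059
apply F[13]=+0.428 → step 14: x=-0.028, v=-0.075, θ=0.001, ω=0.052
apply F[14]=+0.411 → step 15: x=-0.029, v=-0.069, θ=0.002, ω=0.045
apply F[15]=+0.392 → step 16: x=-0.030, v=-0.063, θ=0.003, ω=0.038
apply F[16]=+0.371 → step 17: x=-0.031, v=-0.057, θ=0.003, ω=0.033
apply F[17]=+0.350 → step 18: x=-0.033, v=-0.052, θ=0.004, ω=0.027
Max |angle| over trajectory = 0.024 rad = 1.4°.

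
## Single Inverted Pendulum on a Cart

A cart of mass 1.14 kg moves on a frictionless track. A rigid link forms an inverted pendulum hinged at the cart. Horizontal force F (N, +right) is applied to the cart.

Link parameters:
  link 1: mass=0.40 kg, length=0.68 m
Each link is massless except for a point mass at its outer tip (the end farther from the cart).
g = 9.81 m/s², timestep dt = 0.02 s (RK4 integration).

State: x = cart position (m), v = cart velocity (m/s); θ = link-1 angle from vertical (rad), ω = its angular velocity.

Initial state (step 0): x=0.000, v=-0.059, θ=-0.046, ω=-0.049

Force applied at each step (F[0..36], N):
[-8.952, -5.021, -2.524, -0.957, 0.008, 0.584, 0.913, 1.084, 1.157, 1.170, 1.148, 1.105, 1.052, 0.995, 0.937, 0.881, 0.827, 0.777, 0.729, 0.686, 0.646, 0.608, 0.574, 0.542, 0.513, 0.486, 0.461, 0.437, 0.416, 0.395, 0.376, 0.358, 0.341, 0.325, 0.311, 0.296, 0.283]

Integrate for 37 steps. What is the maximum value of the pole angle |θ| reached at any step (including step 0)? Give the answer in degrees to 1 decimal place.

apply F[0]=-8.952 → step 1: x=-0.003, v=-0.213, θ=-0.045, ω=0.164
apply F[1]=-5.021 → step 2: x=-0.008, v=-0.298, θ=-0.040, ω=0.276
apply F[2]=-2.524 → step 3: x=-0.014, v=-0.340, θ=-0.034, ω=0.327
apply F[3]=-0.957 → step 4: x=-0.021, v=-0.354, θ=-0.028, ω=0.339
apply F[4]=+0.008 → step 5: x=-0.028, v=-0.352, θ=-0.021, ω=0.330
apply F[5]=+0.584 → step 6: x=-0.035, v=-0.341, θ=-0.015, ω=0.308
apply F[6]=+0.913 → step 7: x=-0.042, v=-0.324, θ=-0.009, ω=0.280
apply F[7]=+1.084 → step 8: x=-0.048, v=-0.305, θ=-0.004, ω=0.249
apply F[8]=+1.157 → step 9: x=-0.054, v=-0.284, θ=0.001, ω=0.219
apply F[9]=+1.170 → step 10: x=-0.059, v=-0.264, θ=0.005, ω=0.190
apply F[10]=+1.148 → step 11: x=-0.065, v=-0.244, θ=0.009, ω=0.163
apply F[11]=+1.105 → step 12: x=-0.069, v=-0.226, θ=0.012, ω=0.139
apply F[12]=+1.052 → step 13: x=-0.074, v=-0.208, θ=0.014, ω=0.117
apply F[13]=+0.995 → step 14: x=-0.078, v=-0.192, θ=0.016, ω=0.097
apply F[14]=+0.937 → step 15: x=-0.081, v=-0.177, θ=0.018, ω=0.079
apply F[15]=+0.881 → step 16: x=-0.085, v=-0.162, θ=0.020, ω=0.064
apply F[16]=+0.827 → step 17: x=-0.088, v=-0.149, θ=0.021, ω=0.051
apply F[17]=+0.777 → step 18: x=-0.091, v=-0.137, θ=0.022, ω=0.039
apply F[18]=+0.729 → step 19: x=-0.093, v=-0.126, θ=0.022, ω=0.029
apply F[19]=+0.686 → step 20: x=-0.096, v=-0.115, θ=0.023, ω=0.020
apply F[20]=+0.646 → step 21: x=-0.098, v=-0.106, θ=0.023, ω=0.012
apply F[21]=+0.608 → step 22: x=-0.100, v=-0.097, θ=0.023, ω=0.006
apply F[22]=+0.574 → step 23: x=-0.102, v=-0.088, θ=0.023, ω=-0.000
apply F[23]=+0.542 → step 24: x=-0.103, v=-0.080, θ=0.023, ω=-0.005
apply F[24]=+0.513 → step 25: x=-0.105, v=-0.073, θ=0.023, ω=-0.009
apply F[25]=+0.486 → step 26: x=-0.106, v=-0.066, θ=0.023, ω=-0.013
apply F[26]=+0.461 → step 27: x=-0.108, v=-0.059, θ=0.023, ω=-0.016
apply F[27]=+0.437 → step 28: x=-0.109, v=-0.053, θ=0.022, ω=-0.018
apply F[28]=+0.416 → step 29: x=-0.110, v=-0.047, θ=0.022, ω=-0.020
apply F[29]=+0.395 → step 30: x=-0.111, v=-0.042, θ=0.022, ω=-0.022
apply F[30]=+0.376 → step 31: x=-0.111, v=-0.037, θ=0.021, ω=-0.023
apply F[31]=+0.358 → step 32: x=-0.112, v=-0.032, θ=0.021, ω=-0.025
apply F[32]=+0.341 → step 33: x=-0.113, v=-0.027, θ=0.020, ω=-0.025
apply F[33]=+0.325 → step 34: x=-0.113, v=-0.023, θ=0.020, ω=-0.026
apply F[34]=+0.311 → step 35: x=-0.114, v=-0.019, θ=0.019, ω=-0.026
apply F[35]=+0.296 → step 36: x=-0.114, v=-0.015, θ=0.019, ω=-0.027
apply F[36]=+0.283 → step 37: x=-0.114, v=-0.011, θ=0.018, ω=-0.027
Max |angle| over trajectory = 0.046 rad = 2.6°.

Answer: 2.6°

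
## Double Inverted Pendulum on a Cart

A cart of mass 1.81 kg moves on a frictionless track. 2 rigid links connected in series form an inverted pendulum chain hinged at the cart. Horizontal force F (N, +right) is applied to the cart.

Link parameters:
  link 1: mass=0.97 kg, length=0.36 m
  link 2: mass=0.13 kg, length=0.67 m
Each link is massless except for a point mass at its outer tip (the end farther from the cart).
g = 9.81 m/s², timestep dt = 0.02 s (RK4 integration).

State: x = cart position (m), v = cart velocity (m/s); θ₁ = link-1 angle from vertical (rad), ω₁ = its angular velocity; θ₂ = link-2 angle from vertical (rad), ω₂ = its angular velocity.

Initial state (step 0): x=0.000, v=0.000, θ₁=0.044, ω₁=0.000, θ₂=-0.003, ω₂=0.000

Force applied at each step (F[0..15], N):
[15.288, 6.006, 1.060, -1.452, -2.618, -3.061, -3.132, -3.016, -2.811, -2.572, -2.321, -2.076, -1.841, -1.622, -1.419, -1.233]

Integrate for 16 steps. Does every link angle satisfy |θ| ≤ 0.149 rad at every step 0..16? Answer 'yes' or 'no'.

apply F[0]=+15.288 → step 1: x=0.002, v=0.164, θ₁=0.040, ω₁=-0.428, θ₂=-0.003, ω₂=-0.016
apply F[1]=+6.006 → step 2: x=0.006, v=0.226, θ₁=0.030, ω₁=-0.578, θ₂=-0.004, ω₂=-0.028
apply F[2]=+1.060 → step 3: x=0.010, v=0.235, θ₁=0.018, ω₁=-0.588, θ₂=-0.004, ω₂=-0.037
apply F[3]=-1.452 → step 4: x=0.015, v=0.217, θ₁=0.007, ω₁=-0.532, θ₂=-0.005, ω₂=-0.043
apply F[4]=-2.618 → step 5: x=0.019, v=0.188, θ₁=-0.003, ω₁=-0.449, θ₂=-0.006, ω₂=-0.045
apply F[5]=-3.061 → step 6: x=0.022, v=0.155, θ₁=-0.011, ω₁=-0.361, θ₂=-0.007, ω₂=-0.045
apply F[6]=-3.132 → step 7: x=0.025, v=0.122, θ₁=-0.017, ω₁=-0.278, θ₂=-0.008, ω₂=-0.043
apply F[7]=-3.016 → step 8: x=0.027, v=0.091, θ₁=-0.022, ω₁=-0.204, θ₂=-0.009, ω₂=-0.039
apply F[8]=-2.811 → step 9: x=0.029, v=0.063, θ₁=-0.026, ω₁=-0.140, θ₂=-0.009, ω₂=-0.034
apply F[9]=-2.572 → step 10: x=0.030, v=0.038, θ₁=-0.028, ω₁=-0.086, θ₂=-0.010, ω₂=-0.028
apply F[10]=-2.321 → step 11: x=0.030, v=0.016, θ₁=-0.029, ω₁=-0.041, θ₂=-0.010, ω₂=-0.022
apply F[11]=-2.076 → step 12: x=0.030, v=-0.004, θ₁=-0.030, ω₁=-0.005, θ₂=-0.011, ω₂=-0.016
apply F[12]=-1.841 → step 13: x=0.030, v=-0.021, θ₁=-0.029, ω₁=0.024, θ₂=-0.011, ω₂=-0.010
apply F[13]=-1.622 → step 14: x=0.029, v=-0.035, θ₁=-0.029, ω₁=0.047, θ₂=-0.011, ω₂=-0.004
apply F[14]=-1.419 → step 15: x=0.029, v=-0.047, θ₁=-0.028, ω₁=0.065, θ₂=-0.011, ω₂=0.002
apply F[15]=-1.233 → step 16: x=0.028, v=-0.058, θ₁=-0.026, ω₁=0.078, θ₂=-0.011, ω₂=0.007
Max |angle| over trajectory = 0.044 rad; bound = 0.149 → within bound.

Answer: yes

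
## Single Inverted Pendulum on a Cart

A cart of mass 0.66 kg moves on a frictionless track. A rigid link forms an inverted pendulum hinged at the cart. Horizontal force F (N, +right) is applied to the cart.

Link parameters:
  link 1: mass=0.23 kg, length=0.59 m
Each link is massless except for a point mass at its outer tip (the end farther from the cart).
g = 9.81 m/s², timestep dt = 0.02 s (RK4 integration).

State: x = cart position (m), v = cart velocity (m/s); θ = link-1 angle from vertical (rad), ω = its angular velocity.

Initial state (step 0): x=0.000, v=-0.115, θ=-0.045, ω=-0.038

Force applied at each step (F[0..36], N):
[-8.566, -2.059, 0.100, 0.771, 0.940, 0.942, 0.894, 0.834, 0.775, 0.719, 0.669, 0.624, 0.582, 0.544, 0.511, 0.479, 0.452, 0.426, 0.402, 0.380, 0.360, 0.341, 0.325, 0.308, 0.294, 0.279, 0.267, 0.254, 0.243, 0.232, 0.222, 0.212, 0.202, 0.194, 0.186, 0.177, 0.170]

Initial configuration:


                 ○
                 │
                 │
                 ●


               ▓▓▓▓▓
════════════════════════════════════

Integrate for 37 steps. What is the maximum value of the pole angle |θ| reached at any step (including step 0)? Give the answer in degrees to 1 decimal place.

apply F[0]=-8.566 → step 1: x=-0.005, v=-0.371, θ=-0.042, ω=0.382
apply F[1]=-2.059 → step 2: x=-0.013, v=-0.431, θ=-0.033, ω=0.470
apply F[2]=+0.100 → step 3: x=-0.021, v=-0.426, θ=-0.024, ω=0.453
apply F[3]=+0.771 → step 4: x=-0.030, v=-0.402, θ=-0.015, ω=0.404
apply F[4]=+0.940 → step 5: x=-0.037, v=-0.372, θ=-0.008, ω=0.351
apply F[5]=+0.942 → step 6: x=-0.045, v=-0.344, θ=-0.001, ω=0.301
apply F[6]=+0.894 → step 7: x=-0.051, v=-0.317, θ=0.004, ω=0.255
apply F[7]=+0.834 → step 8: x=-0.057, v=-0.292, θ=0.009, ω=0.216
apply F[8]=+0.775 → step 9: x=-0.063, v=-0.269, θ=0.013, ω=0.181
apply F[9]=+0.719 → step 10: x=-0.068, v=-0.248, θ=0.016, ω=0.150
apply F[10]=+0.669 → step 11: x=-0.073, v=-0.229, θ=0.019, ω=0.124
apply F[11]=+0.624 → step 12: x=-0.077, v=-0.212, θ=0.021, ω=0.101
apply F[12]=+0.582 → step 13: x=-0.081, v=-0.196, θ=0.023, ω=0.081
apply F[13]=+0.544 → step 14: x=-0.085, v=-0.181, θ=0.025, ω=0.064
apply F[14]=+0.511 → step 15: x=-0.089, v=-0.167, θ=0.026, ω=0.049
apply F[15]=+0.479 → step 16: x=-0.092, v=-0.154, θ=0.027, ω=0.036
apply F[16]=+0.452 → step 17: x=-0.095, v=-0.142, θ=0.027, ω=0.025
apply F[17]=+0.426 → step 18: x=-0.098, v=-0.131, θ=0.028, ω=0.015
apply F[18]=+0.402 → step 19: x=-0.100, v=-0.121, θ=0.028, ω=0.007
apply F[19]=+0.380 → step 20: x=-0.102, v=-0.111, θ=0.028, ω=0.000
apply F[20]=+0.360 → step 21: x=-0.104, v=-0.102, θ=0.028, ω=-0.006
apply F[21]=+0.341 → step 22: x=-0.106, v=-0.094, θ=0.028, ω=-0.011
apply F[22]=+0.325 → step 23: x=-0.108, v=-0.086, θ=0.027, ω=-0.015
apply F[23]=+0.308 → step 24: x=-0.110, v=-0.079, θ=0.027, ω=-0.019
apply F[24]=+0.294 → step 25: x=-0.111, v=-0.071, θ=0.027, ω=-0.022
apply F[25]=+0.279 → step 26: x=-0.113, v=-0.065, θ=0.026, ω=-0.024
apply F[26]=+0.267 → step 27: x=-0.114, v=-0.059, θ=0.026, ω=-0.026
apply F[27]=+0.254 → step 28: x=-0.115, v=-0.053, θ=0.025, ω=-0.028
apply F[28]=+0.243 → step 29: x=-0.116, v=-0.047, θ=0.025, ω=-0.029
apply F[29]=+0.232 → step 30: x=-0.117, v=-0.042, θ=0.024, ω=-0.030
apply F[30]=+0.222 → step 31: x=-0.118, v=-0.036, θ=0.023, ω=-0.031
apply F[31]=+0.212 → step 32: x=-0.118, v=-0.032, θ=0.023, ω=-0.032
apply F[32]=+0.202 → step 33: x=-0.119, v=-0.027, θ=0.022, ω=-0.032
apply F[33]=+0.194 → step 34: x=-0.120, v=-0.023, θ=0.021, ω=-0.032
apply F[34]=+0.186 → step 35: x=-0.120, v=-0.018, θ=0.021, ω=-0.032
apply F[35]=+0.177 → step 36: x=-0.120, v=-0.014, θ=0.020, ω=-0.032
apply F[36]=+0.170 → step 37: x=-0.121, v=-0.011, θ=0.020, ω=-0.032
Max |angle| over trajectory = 0.045 rad = 2.6°.

Answer: 2.6°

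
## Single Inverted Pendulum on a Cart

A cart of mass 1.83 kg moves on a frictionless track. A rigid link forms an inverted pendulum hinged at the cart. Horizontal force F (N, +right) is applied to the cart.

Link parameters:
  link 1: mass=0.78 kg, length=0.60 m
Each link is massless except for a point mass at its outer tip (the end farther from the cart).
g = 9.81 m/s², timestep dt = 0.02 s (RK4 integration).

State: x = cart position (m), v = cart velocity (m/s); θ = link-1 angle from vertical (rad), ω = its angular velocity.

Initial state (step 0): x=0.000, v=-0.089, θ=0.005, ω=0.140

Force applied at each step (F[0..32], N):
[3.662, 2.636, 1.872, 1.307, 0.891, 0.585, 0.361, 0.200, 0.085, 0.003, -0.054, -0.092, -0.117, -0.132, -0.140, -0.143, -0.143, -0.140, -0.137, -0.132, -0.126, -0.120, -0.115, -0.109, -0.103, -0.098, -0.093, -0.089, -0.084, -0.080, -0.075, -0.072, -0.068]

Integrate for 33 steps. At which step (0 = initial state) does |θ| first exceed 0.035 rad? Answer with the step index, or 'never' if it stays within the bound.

Answer: never

Derivation:
apply F[0]=+3.662 → step 1: x=-0.001, v=-0.049, θ=0.007, ω=0.076
apply F[1]=+2.636 → step 2: x=-0.002, v=-0.021, θ=0.008, ω=0.032
apply F[2]=+1.872 → step 3: x=-0.002, v=-0.002, θ=0.009, ω=0.002
apply F[3]=+1.307 → step 4: x=-0.002, v=0.012, θ=0.008, ω=-0.018
apply F[4]=+0.891 → step 5: x=-0.002, v=0.021, θ=0.008, ω=-0.031
apply F[5]=+0.585 → step 6: x=-0.001, v=0.027, θ=0.007, ω=-0.038
apply F[6]=+0.361 → step 7: x=-0.001, v=0.030, θ=0.006, ω=-0.041
apply F[7]=+0.200 → step 8: x=-0.000, v=0.032, θ=0.006, ω=-0.042
apply F[8]=+0.085 → step 9: x=0.000, v=0.032, θ=0.005, ω=-0.041
apply F[9]=+0.003 → step 10: x=0.001, v=0.032, θ=0.004, ω=-0.039
apply F[10]=-0.054 → step 11: x=0.002, v=0.031, θ=0.003, ω=-0.036
apply F[11]=-0.092 → step 12: x=0.002, v=0.030, θ=0.003, ω=-0.033
apply F[12]=-0.117 → step 13: x=0.003, v=0.028, θ=0.002, ω=-0.030
apply F[13]=-0.132 → step 14: x=0.003, v=0.027, θ=0.001, ω=-0.027
apply F[14]=-0.140 → step 15: x=0.004, v=0.025, θ=0.001, ω=-0.024
apply F[15]=-0.143 → step 16: x=0.004, v=0.024, θ=0.000, ω=-0.021
apply F[16]=-0.143 → step 17: x=0.005, v=0.022, θ=-0.000, ω=-0.018
apply F[17]=-0.140 → step 18: x=0.005, v=0.021, θ=-0.000, ω=-0.016
apply F[18]=-0.137 → step 19: x=0.006, v=0.019, θ=-0.001, ω=-0.014
apply F[19]=-0.132 → step 20: x=0.006, v=0.018, θ=-0.001, ω=-0.012
apply F[20]=-0.126 → step 21: x=0.006, v=0.016, θ=-0.001, ω=-0.010
apply F[21]=-0.120 → step 22: x=0.007, v=0.015, θ=-0.001, ω=-0.008
apply F[22]=-0.115 → step 23: x=0.007, v=0.014, θ=-0.001, ω=-0.007
apply F[23]=-0.109 → step 24: x=0.007, v=0.013, θ=-0.002, ω=-0.006
apply F[24]=-0.103 → step 25: x=0.008, v=0.012, θ=-0.002, ω=-0.004
apply F[25]=-0.098 → step 26: x=0.008, v=0.011, θ=-0.002, ω=-0.003
apply F[26]=-0.093 → step 27: x=0.008, v=0.010, θ=-0.002, ω=-0.003
apply F[27]=-0.089 → step 28: x=0.008, v=0.009, θ=-0.002, ω=-0.002
apply F[28]=-0.084 → step 29: x=0.008, v=0.009, θ=-0.002, ω=-0.001
apply F[29]=-0.080 → step 30: x=0.009, v=0.008, θ=-0.002, ω=-0.001
apply F[30]=-0.075 → step 31: x=0.009, v=0.007, θ=-0.002, ω=-0.000
apply F[31]=-0.072 → step 32: x=0.009, v=0.007, θ=-0.002, ω=0.000
apply F[32]=-0.068 → step 33: x=0.009, v=0.006, θ=-0.002, ω=0.001
max |θ| = 0.009 ≤ 0.035 over all 34 states.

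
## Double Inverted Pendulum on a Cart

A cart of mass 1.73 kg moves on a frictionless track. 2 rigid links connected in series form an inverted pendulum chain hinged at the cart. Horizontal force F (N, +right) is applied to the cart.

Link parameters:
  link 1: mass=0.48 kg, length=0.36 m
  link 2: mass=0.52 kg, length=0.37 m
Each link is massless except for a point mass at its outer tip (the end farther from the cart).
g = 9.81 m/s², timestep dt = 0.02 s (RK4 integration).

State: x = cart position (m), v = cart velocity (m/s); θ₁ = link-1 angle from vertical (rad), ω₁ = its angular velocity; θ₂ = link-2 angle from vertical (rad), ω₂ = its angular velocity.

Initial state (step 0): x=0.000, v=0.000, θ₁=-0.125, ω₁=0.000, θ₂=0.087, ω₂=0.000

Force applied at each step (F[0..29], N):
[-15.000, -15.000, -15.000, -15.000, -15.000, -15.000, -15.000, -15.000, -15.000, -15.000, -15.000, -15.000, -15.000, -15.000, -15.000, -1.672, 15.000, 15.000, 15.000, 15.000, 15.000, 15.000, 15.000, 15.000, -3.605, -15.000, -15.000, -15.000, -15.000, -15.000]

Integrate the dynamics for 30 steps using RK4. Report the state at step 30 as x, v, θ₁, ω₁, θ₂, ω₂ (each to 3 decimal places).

apply F[0]=-15.000 → step 1: x=-0.002, v=-0.159, θ₁=-0.123, ω₁=0.244, θ₂=0.089, ω₂=0.242
apply F[1]=-15.000 → step 2: x=-0.006, v=-0.318, θ₁=-0.115, ω₁=0.494, θ₂=0.097, ω₂=0.482
apply F[2]=-15.000 → step 3: x=-0.014, v=-0.479, θ₁=-0.103, ω₁=0.756, θ₂=0.109, ω₂=0.717
apply F[3]=-15.000 → step 4: x=-0.026, v=-0.642, θ₁=-0.085, ω₁=1.038, θ₂=0.125, ω₂=0.945
apply F[4]=-15.000 → step 5: x=-0.040, v=-0.808, θ₁=-0.061, ω₁=1.346, θ₂=0.146, ω₂=1.161
apply F[5]=-15.000 → step 6: x=-0.058, v=-0.976, θ₁=-0.031, ω₁=1.689, θ₂=0.172, ω₂=1.360
apply F[6]=-15.000 → step 7: x=-0.079, v=-1.149, θ₁=0.007, ω₁=2.072, θ₂=0.201, ω₂=1.535
apply F[7]=-15.000 → step 8: x=-0.104, v=-1.324, θ₁=0.052, ω₁=2.505, θ₂=0.233, ω₂=1.681
apply F[8]=-15.000 → step 9: x=-0.132, v=-1.503, θ₁=0.107, ω₁=2.991, θ₂=0.268, ω₂=1.788
apply F[9]=-15.000 → step 10: x=-0.164, v=-1.682, θ₁=0.172, ω₁=3.531, θ₂=0.304, ω₂=1.853
apply F[10]=-15.000 → step 11: x=-0.199, v=-1.860, θ₁=0.249, ω₁=4.118, θ₂=0.341, ω₂=1.877
apply F[11]=-15.000 → step 12: x=-0.238, v=-2.030, θ₁=0.337, ω₁=4.734, θ₂=0.379, ω₂=1.872
apply F[12]=-15.000 → step 13: x=-0.280, v=-2.187, θ₁=0.438, ω₁=5.345, θ₂=0.416, ω₂=1.870
apply F[13]=-15.000 → step 14: x=-0.326, v=-2.324, θ₁=0.551, ω₁=5.910, θ₂=0.454, ω₂=1.915
apply F[14]=-15.000 → step 15: x=-0.373, v=-2.435, θ₁=0.674, ω₁=6.393, θ₂=0.494, ω₂=2.062
apply F[15]=-1.672 → step 16: x=-0.422, v=-2.399, θ₁=0.804, ω₁=6.581, θ₂=0.537, ω₂=2.242
apply F[16]=+15.000 → step 17: x=-0.468, v=-2.203, θ₁=0.935, ω₁=6.586, θ₂=0.582, ω₂=2.327
apply F[17]=+15.000 → step 18: x=-0.510, v=-2.004, θ₁=1.068, ω₁=6.666, θ₂=0.630, ω₂=2.443
apply F[18]=+15.000 → step 19: x=-0.548, v=-1.797, θ₁=1.202, ω₁=6.808, θ₂=0.680, ω₂=2.609
apply F[19]=+15.000 → step 20: x=-0.582, v=-1.581, θ₁=1.340, ω₁=7.003, θ₂=0.735, ω₂=2.844
apply F[20]=+15.000 → step 21: x=-0.611, v=-1.352, θ₁=1.483, ω₁=7.241, θ₂=0.795, ω₂=3.175
apply F[21]=+15.000 → step 22: x=-0.636, v=-1.109, θ₁=1.630, ω₁=7.514, θ₂=0.862, ω₂=3.628
apply F[22]=+15.000 → step 23: x=-0.655, v=-0.850, θ₁=1.784, ω₁=7.808, θ₂=0.941, ω₂=4.235
apply F[23]=+15.000 → step 24: x=-0.669, v=-0.575, θ₁=1.943, ω₁=8.102, θ₂=1.033, ω₂=5.031
apply F[24]=-3.605 → step 25: x=-0.680, v=-0.457, θ₁=2.104, ω₁=8.010, θ₂=1.147, ω₂=6.425
apply F[25]=-15.000 → step 26: x=-0.689, v=-0.451, θ₁=2.259, ω₁=7.460, θ₂=1.293, ω₂=8.184
apply F[26]=-15.000 → step 27: x=-0.698, v=-0.458, θ₁=2.400, ω₁=6.554, θ₂=1.475, ω₂=10.007
apply F[27]=-15.000 → step 28: x=-0.707, v=-0.474, θ₁=2.519, ω₁=5.236, θ₂=1.694, ω₂=11.886
apply F[28]=-15.000 → step 29: x=-0.717, v=-0.483, θ₁=2.607, ω₁=3.535, θ₂=1.951, ω₂=13.873
apply F[29]=-15.000 → step 30: x=-0.726, v=-0.451, θ₁=2.659, ω₁=1.711, θ₂=2.250, ω₂=15.969

Answer: x=-0.726, v=-0.451, θ₁=2.659, ω₁=1.711, θ₂=2.250, ω₂=15.969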